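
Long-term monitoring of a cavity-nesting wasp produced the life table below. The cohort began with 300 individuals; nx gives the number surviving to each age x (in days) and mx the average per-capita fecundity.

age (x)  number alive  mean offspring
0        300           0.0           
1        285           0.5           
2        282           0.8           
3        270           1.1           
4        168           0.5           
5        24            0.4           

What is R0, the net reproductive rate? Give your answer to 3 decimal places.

2.529

lx = nx/n0 = nx/300: 1, 0.95, 0.94, 0.9, 0.56, 0.08
lx·mx by age: 0, 0.475, 0.752, 0.99, 0.28, 0.032
R0 = Σ lx·mx = 2.529 → 2.529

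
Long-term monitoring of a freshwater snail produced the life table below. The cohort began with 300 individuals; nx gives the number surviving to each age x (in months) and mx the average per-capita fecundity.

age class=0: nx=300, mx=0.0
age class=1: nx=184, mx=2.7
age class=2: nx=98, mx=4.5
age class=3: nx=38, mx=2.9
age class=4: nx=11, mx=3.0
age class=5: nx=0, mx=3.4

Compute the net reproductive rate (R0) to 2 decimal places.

lx = nx/n0 = nx/300: 1, 0.61333…, 0.32667…, 0.12667…, 0.03667…, 0
lx·mx by age: 0, 1.656…, 1.47…, 0.367333…, 0.11…, 0
R0 = Σ lx·mx = 3.603333… → 3.60

3.60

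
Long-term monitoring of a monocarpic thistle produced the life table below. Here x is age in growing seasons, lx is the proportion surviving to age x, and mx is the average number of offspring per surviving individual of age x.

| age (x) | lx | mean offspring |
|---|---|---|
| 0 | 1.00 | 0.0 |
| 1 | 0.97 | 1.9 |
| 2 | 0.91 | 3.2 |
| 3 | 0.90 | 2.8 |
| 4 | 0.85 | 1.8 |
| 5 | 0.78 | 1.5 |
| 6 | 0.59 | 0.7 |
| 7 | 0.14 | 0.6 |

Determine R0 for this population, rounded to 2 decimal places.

lx·mx by age: 0, 1.843, 2.912, 2.52, 1.53, 1.17, 0.413, 0.084
R0 = Σ lx·mx = 10.472 → 10.47

10.47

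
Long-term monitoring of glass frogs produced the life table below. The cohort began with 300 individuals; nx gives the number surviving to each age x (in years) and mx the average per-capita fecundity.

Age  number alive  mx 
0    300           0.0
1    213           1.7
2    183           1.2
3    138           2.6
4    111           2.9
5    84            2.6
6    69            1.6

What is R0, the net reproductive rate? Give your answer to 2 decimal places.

5.30

lx = nx/n0 = nx/300: 1, 0.71, 0.61, 0.46, 0.37, 0.28, 0.23
lx·mx by age: 0, 1.207, 0.732, 1.196, 1.073, 0.728, 0.368
R0 = Σ lx·mx = 5.304 → 5.30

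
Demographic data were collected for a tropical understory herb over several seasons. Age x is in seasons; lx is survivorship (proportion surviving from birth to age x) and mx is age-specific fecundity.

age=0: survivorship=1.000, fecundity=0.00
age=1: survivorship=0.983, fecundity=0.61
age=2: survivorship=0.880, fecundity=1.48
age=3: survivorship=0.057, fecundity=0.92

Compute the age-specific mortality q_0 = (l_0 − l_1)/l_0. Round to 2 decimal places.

0.02

q_0 = (l_0 − l_1) / l_0 = (1 − 0.983) / 1
     = 0.017 / 1 = 0.017 → 0.02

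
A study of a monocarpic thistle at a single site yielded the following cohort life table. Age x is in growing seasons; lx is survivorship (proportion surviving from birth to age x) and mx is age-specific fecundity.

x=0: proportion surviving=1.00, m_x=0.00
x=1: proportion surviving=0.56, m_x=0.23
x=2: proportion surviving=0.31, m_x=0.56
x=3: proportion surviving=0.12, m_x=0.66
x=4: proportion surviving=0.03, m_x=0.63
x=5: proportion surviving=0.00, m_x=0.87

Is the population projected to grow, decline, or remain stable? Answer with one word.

R0 = Σ lx·mx = 0 + 0.1288 + 0.1736 + 0.0792 + 0.0189 + 0 = 0.4005
R0 < 1, so the population is declining.

declining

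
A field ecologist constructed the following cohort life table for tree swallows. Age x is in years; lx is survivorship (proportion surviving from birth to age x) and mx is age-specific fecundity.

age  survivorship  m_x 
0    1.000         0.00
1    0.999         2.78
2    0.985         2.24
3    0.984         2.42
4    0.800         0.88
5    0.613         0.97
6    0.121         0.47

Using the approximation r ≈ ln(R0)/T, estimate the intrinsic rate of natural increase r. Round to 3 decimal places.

0.923

R0 = Σ lx·mx = 0 + 2.77722 + 2.2064 + 2.38128 + 0.704 + 0.59461 + 0.05687 = 8.72038
Σ x·lx·mx = 20.46413; T = 20.46413/8.72038 = 2.3467…
r ≈ ln(R0)/T = ln(8.72038)/2.3467… = 0.92285… → 0.923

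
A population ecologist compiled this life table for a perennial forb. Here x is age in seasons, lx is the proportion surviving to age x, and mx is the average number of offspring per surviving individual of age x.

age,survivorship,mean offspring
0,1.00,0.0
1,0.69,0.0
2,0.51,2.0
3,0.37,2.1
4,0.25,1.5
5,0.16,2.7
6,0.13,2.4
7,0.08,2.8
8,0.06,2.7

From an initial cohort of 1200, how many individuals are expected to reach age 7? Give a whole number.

96

Expected survivors = N0 · l_7 = 1200 × 0.08 = 96 → 96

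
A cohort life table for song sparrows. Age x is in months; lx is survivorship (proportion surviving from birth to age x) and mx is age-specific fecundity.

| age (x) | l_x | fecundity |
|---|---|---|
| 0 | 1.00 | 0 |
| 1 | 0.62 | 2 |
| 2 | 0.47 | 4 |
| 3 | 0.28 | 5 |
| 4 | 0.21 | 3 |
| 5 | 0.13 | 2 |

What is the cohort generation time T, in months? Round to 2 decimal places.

2.41

lx·mx: 0, 1.24, 1.88, 1.4, 0.63, 0.26 → R0 = 5.41
x·lx·mx: 0, 1.24, 3.76, 4.2, 2.52, 1.3 → Σ = 13.02
T = 13.02 / 5.41 = 2.406654… → 2.41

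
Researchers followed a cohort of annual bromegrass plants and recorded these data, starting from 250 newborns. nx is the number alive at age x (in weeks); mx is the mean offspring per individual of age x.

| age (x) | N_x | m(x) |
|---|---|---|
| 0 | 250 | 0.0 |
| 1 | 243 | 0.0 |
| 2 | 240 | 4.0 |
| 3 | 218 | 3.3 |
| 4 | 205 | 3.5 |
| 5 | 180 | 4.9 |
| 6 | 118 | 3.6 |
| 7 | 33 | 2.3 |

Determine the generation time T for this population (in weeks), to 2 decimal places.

3.82

lx = nx/n0 = nx/250: 1, 0.972, 0.96, 0.872, 0.82, 0.72, 0.472, 0.132
lx·mx: 0, 0, 3.84, 2.8776, 2.87, 3.528, 1.6992, 0.3036 → R0 = 15.1184
x·lx·mx: 0, 0, 7.68, 8.6328, 11.48, 17.64, 10.1952, 2.1252 → Σ = 57.7532
T = 57.7532 / 15.1184 = 3.82006… → 3.82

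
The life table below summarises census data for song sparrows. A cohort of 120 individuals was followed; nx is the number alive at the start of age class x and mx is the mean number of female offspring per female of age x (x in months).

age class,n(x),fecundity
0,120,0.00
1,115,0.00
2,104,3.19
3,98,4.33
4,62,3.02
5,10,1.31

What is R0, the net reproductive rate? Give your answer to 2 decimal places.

7.97

lx = nx/n0 = nx/120: 1, 0.95833…, 0.86667…, 0.81667…, 0.51667…, 0.08333…
lx·mx by age: 0, 0, 2.764667…, 3.536167…, 1.560333…, 0.109167…
R0 = Σ lx·mx = 7.970333… → 7.97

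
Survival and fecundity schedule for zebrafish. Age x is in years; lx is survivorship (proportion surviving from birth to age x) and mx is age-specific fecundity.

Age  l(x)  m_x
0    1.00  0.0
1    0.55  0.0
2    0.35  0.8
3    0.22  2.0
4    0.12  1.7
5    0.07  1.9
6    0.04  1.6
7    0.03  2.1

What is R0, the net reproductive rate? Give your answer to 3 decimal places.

1.184

lx·mx by age: 0, 0, 0.28, 0.44, 0.204, 0.133, 0.064, 0.063
R0 = Σ lx·mx = 1.184 → 1.184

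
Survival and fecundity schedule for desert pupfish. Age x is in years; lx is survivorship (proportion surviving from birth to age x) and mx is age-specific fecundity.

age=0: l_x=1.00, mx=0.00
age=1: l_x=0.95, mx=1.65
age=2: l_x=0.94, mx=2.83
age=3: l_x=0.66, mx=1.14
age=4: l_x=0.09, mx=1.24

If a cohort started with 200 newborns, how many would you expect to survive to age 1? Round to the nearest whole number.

Expected survivors = N0 · l_1 = 200 × 0.95 = 190 → 190

190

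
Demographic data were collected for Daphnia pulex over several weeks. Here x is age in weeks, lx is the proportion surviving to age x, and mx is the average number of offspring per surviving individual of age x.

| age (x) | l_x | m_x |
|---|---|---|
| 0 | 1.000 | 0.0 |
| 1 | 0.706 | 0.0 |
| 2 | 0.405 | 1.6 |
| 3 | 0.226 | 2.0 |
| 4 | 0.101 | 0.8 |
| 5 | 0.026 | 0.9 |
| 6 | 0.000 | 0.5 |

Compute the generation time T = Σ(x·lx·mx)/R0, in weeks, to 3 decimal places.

2.568

lx·mx: 0, 0, 0.648, 0.452, 0.0808, 0.0234, 0 → R0 = 1.2042
x·lx·mx: 0, 0, 1.296, 1.356, 0.3232, 0.117, 0 → Σ = 3.0922
T = 3.0922 / 1.2042 = 2.567846… → 2.568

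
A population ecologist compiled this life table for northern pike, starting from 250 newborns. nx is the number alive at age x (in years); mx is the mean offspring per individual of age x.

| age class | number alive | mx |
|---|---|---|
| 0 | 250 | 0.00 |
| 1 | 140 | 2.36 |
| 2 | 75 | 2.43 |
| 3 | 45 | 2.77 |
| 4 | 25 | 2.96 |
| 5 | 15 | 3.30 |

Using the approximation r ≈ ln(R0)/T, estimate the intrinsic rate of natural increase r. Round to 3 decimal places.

lx = nx/n0 = nx/250: 1, 0.56, 0.3, 0.18, 0.1, 0.06
R0 = Σ lx·mx = 0 + 1.3216 + 0.729 + 0.4986 + 0.296 + 0.198 = 3.0432
Σ x·lx·mx = 6.4494; T = 6.4494/3.0432 = 2.11928…
r ≈ ln(R0)/T = ln(3.0432)/2.11928… = 0.52514… → 0.525

0.525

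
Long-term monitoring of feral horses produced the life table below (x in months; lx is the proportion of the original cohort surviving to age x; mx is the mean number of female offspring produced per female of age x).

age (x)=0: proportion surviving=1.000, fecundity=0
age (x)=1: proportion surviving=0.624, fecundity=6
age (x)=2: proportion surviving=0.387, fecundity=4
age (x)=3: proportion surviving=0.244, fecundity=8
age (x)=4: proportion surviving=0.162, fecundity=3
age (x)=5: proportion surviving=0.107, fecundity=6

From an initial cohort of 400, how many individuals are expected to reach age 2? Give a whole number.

155

Expected survivors = N0 · l_2 = 400 × 0.387 = 154.8 → 155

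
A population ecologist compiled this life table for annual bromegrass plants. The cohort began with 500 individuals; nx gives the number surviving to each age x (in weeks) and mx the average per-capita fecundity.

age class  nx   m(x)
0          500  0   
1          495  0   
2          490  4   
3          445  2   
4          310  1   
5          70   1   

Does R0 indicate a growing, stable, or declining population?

lx = nx/n0 = nx/500: 1, 0.99, 0.98, 0.89, 0.62, 0.14
R0 = Σ lx·mx = 0 + 0 + 3.92 + 1.78 + 0.62 + 0.14 = 6.46
R0 > 1, so the population is growing.

growing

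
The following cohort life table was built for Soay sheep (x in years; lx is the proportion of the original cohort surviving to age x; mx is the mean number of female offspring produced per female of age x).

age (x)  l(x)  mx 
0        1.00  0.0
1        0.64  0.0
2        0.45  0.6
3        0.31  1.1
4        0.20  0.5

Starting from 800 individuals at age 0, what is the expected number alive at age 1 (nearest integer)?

512

Expected survivors = N0 · l_1 = 800 × 0.64 = 512 → 512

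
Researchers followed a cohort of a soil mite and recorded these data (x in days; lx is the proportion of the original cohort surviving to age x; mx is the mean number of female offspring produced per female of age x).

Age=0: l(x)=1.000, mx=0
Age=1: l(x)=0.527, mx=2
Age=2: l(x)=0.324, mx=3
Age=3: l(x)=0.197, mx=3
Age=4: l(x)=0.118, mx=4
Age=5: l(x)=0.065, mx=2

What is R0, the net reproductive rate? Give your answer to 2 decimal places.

3.22

lx·mx by age: 0, 1.054, 0.972, 0.591, 0.472, 0.13
R0 = Σ lx·mx = 3.219 → 3.22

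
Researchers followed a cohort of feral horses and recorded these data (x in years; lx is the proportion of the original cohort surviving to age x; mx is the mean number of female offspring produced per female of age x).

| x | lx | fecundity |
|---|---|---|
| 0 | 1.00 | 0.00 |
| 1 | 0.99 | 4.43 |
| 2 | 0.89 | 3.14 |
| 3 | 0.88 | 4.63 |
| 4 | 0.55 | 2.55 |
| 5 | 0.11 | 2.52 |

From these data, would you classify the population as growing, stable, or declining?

growing

R0 = Σ lx·mx = 0 + 4.3857 + 2.7946 + 4.0744 + 1.4025 + 0.2772 = 12.9344
R0 > 1, so the population is growing.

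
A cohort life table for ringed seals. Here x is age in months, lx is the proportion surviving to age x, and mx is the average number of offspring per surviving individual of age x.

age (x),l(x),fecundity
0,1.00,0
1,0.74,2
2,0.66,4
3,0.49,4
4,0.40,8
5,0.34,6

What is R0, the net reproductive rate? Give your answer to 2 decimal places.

lx·mx by age: 0, 1.48, 2.64, 1.96, 3.2, 2.04
R0 = Σ lx·mx = 11.32 → 11.32

11.32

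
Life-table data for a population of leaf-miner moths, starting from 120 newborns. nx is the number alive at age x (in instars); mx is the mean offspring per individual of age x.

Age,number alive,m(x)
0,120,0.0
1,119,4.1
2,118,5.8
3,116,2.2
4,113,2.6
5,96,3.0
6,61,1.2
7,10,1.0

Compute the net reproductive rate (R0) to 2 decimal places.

17.44

lx = nx/n0 = nx/120: 1, 0.99167…, 0.98333…, 0.96667…, 0.94167…, 0.8, 0.50833…, 0.08333…
lx·mx by age: 0, 4.065833…, 5.703333…, 2.126667…, 2.448333…, 2.4, 0.61…, 0.083333…
R0 = Σ lx·mx = 17.4375… → 17.44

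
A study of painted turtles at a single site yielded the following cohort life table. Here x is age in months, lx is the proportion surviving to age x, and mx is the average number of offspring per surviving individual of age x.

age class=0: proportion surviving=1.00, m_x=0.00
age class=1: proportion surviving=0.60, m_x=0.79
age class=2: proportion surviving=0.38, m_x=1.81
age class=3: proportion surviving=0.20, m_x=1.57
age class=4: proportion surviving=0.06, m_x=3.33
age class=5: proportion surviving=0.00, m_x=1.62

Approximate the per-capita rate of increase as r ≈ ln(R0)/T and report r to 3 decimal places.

R0 = Σ lx·mx = 0 + 0.474 + 0.6878 + 0.314 + 0.1998 + 0 = 1.6756
Σ x·lx·mx = 3.5908; T = 3.5908/1.6756 = 2.14299…
r ≈ ln(R0)/T = ln(1.6756)/2.14299… = 0.24086… → 0.241

0.241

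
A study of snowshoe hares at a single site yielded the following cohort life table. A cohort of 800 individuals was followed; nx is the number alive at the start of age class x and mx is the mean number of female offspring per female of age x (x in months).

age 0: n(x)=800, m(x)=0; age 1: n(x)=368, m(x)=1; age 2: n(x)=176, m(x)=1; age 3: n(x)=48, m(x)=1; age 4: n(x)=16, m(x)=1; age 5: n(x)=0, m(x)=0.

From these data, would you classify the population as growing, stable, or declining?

lx = nx/n0 = nx/800: 1, 0.46, 0.22, 0.06, 0.02, 0
R0 = Σ lx·mx = 0 + 0.46 + 0.22 + 0.06 + 0.02 + 0 = 0.76
R0 < 1, so the population is declining.

declining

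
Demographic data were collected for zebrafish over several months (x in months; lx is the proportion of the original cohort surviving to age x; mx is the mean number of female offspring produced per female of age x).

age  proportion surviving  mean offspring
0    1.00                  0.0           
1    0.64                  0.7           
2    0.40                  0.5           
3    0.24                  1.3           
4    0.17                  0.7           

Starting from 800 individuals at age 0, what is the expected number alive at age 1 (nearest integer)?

512

Expected survivors = N0 · l_1 = 800 × 0.64 = 512 → 512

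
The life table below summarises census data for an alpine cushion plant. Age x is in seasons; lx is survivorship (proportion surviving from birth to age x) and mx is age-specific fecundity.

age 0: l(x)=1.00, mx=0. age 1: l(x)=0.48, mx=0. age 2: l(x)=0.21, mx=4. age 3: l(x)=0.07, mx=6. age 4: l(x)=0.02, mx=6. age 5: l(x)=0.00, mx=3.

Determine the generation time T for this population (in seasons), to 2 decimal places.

2.48

lx·mx: 0, 0, 0.84, 0.42, 0.12, 0 → R0 = 1.38
x·lx·mx: 0, 0, 1.68, 1.26, 0.48, 0 → Σ = 3.42
T = 3.42 / 1.38 = 2.478261… → 2.48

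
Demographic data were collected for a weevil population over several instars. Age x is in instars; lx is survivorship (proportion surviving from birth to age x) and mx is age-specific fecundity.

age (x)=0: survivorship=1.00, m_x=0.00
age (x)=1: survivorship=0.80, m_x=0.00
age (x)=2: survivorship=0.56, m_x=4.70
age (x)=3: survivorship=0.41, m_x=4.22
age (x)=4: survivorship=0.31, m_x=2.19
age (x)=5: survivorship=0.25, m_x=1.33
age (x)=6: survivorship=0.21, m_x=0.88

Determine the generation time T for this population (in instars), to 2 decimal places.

2.87

lx·mx: 0, 0, 2.632, 1.7302, 0.6789, 0.3325, 0.1848 → R0 = 5.5584
x·lx·mx: 0, 0, 5.264, 5.1906, 2.7156, 1.6625, 1.1088 → Σ = 15.9415
T = 15.9415 / 5.5584 = 2.868002… → 2.87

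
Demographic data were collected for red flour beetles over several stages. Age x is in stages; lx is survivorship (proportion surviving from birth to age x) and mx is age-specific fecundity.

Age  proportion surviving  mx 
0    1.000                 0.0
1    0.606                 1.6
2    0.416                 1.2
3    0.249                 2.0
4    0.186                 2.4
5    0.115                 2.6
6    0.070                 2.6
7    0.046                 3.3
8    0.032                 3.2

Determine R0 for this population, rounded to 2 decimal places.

3.15

lx·mx by age: 0, 0.9696, 0.4992, 0.498, 0.4464, 0.299, 0.182, 0.1518, 0.1024
R0 = Σ lx·mx = 3.1484 → 3.15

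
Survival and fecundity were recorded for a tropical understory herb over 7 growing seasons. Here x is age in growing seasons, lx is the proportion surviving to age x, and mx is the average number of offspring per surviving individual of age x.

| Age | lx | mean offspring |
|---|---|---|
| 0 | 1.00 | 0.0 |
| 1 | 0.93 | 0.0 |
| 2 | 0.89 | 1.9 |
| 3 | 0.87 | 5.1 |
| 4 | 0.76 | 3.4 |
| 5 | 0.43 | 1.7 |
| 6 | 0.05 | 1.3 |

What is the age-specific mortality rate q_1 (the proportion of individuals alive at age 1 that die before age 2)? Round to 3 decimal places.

0.043

q_1 = (l_1 − l_2) / l_1 = (0.93 − 0.89) / 0.93
     = 0.04 / 0.93 = 0.043011… → 0.043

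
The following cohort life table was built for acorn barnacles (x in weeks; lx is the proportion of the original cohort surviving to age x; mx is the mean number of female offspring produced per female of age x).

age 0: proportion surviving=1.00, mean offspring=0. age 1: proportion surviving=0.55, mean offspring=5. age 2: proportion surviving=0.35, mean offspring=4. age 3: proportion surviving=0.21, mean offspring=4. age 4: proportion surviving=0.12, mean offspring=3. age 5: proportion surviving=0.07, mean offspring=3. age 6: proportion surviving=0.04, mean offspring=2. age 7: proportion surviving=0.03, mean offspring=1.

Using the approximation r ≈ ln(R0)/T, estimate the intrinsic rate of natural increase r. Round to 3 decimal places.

0.875

R0 = Σ lx·mx = 0 + 2.75 + 1.4 + 0.84 + 0.36 + 0.21 + 0.08 + 0.03 = 5.67
Σ x·lx·mx = 11.25; T = 11.25/5.67 = 1.98413…
r ≈ ln(R0)/T = ln(5.67)/1.98413… = 0.87454… → 0.875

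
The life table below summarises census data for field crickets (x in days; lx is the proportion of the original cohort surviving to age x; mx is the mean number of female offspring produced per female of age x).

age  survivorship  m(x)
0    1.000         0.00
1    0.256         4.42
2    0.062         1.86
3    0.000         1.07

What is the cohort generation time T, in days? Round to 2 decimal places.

1.09

lx·mx: 0, 1.13152, 0.11532, 0 → R0 = 1.24684
x·lx·mx: 0, 1.13152, 0.23064, 0 → Σ = 1.36216
T = 1.36216 / 1.24684 = 1.09249… → 1.09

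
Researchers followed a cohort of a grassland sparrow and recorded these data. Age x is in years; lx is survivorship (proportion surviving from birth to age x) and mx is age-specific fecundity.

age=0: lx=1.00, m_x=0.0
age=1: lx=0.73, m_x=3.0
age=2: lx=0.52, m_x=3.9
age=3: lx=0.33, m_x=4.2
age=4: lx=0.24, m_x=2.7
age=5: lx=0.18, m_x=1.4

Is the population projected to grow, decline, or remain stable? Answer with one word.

R0 = Σ lx·mx = 0 + 2.19 + 2.028 + 1.386 + 0.648 + 0.252 = 6.504
R0 > 1, so the population is growing.

growing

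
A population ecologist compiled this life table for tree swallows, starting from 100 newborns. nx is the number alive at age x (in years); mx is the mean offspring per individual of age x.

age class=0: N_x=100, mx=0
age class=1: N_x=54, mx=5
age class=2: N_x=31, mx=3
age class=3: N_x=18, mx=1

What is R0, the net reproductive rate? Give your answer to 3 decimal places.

lx = nx/n0 = nx/100: 1, 0.54, 0.31, 0.18
lx·mx by age: 0, 2.7, 0.93, 0.18
R0 = Σ lx·mx = 3.81 → 3.810

3.810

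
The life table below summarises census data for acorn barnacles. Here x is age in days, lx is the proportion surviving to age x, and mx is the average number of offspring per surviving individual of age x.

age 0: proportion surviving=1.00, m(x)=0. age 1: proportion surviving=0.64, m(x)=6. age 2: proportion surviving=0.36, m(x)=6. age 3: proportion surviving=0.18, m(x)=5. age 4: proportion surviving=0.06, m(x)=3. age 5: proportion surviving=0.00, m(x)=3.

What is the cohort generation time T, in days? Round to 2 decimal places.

lx·mx: 0, 3.84, 2.16, 0.9, 0.18, 0 → R0 = 7.08
x·lx·mx: 0, 3.84, 4.32, 2.7, 0.72, 0 → Σ = 11.58
T = 11.58 / 7.08 = 1.635593… → 1.64

1.64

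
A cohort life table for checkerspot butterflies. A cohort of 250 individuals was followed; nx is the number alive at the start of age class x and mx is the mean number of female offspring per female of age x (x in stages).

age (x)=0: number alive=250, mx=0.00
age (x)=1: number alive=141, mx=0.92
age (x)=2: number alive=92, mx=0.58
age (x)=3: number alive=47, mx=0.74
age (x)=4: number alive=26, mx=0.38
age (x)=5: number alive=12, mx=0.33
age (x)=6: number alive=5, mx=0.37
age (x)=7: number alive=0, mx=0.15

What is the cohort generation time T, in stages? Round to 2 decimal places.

lx = nx/n0 = nx/250: 1, 0.564, 0.368, 0.188, 0.104, 0.048, 0.02, 0
lx·mx: 0, 0.51888, 0.21344, 0.13912, 0.03952, 0.01584, 0.0074, 0 → R0 = 0.9342
x·lx·mx: 0, 0.51888, 0.42688, 0.41736, 0.15808, 0.0792, 0.0444, 0 → Σ = 1.6448
T = 1.6448 / 0.9342 = 1.760651… → 1.76

1.76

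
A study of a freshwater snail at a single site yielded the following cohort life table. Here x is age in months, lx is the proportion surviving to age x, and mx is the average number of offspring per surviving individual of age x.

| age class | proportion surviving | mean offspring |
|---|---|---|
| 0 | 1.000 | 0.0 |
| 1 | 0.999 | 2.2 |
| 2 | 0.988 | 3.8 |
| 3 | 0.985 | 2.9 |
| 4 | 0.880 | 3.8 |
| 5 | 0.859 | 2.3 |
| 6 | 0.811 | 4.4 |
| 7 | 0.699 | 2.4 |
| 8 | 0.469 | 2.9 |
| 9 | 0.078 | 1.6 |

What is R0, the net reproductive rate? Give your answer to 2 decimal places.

lx·mx by age: 0, 2.1978, 3.7544, 2.8565, 3.344, 1.9757, 3.5684, 1.6776, 1.3601, 0.1248
R0 = Σ lx·mx = 20.8593 → 20.86

20.86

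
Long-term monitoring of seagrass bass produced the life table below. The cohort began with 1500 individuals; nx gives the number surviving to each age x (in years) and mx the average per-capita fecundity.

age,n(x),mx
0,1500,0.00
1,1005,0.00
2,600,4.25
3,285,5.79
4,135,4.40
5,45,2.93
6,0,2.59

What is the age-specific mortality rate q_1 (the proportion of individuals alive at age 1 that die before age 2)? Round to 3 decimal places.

0.403

lx = nx/n0 = nx/1500: 1, 0.67, 0.4, 0.19, 0.09, 0.03, 0
q_1 = (l_1 − l_2) / l_1 = (0.67 − 0.4) / 0.67
     = 0.27 / 0.67 = 0.402985… → 0.403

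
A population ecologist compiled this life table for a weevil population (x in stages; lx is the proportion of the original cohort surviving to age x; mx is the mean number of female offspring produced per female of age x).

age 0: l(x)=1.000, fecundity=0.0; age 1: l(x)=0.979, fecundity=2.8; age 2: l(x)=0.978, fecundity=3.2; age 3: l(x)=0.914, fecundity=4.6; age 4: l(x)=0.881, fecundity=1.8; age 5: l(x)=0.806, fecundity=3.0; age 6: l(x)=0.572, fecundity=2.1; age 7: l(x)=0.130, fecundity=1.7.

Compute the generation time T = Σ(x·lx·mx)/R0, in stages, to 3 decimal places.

lx·mx: 0, 2.7412, 3.1296, 4.2044, 1.5858, 2.418, 1.2012, 0.221 → R0 = 15.5012
x·lx·mx: 0, 2.7412, 6.2592, 12.6132, 6.3432, 12.09, 7.2072, 1.547 → Σ = 48.801
T = 48.801 / 15.5012 = 3.148208… → 3.148

3.148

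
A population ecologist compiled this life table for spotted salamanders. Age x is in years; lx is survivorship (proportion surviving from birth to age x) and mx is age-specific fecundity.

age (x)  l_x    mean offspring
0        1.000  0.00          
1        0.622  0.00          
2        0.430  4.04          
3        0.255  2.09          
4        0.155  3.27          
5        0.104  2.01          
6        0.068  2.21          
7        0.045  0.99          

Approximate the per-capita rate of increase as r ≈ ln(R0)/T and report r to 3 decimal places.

R0 = Σ lx·mx = 0 + 0 + 1.7372 + 0.53295 + 0.50685 + 0.20904 + 0.15028 + 0.04455 = 3.18087
Σ x·lx·mx = 9.35938; T = 9.35938/3.18087 = 2.9424…
r ≈ ln(R0)/T = ln(3.18087)/2.9424… = 0.39327… → 0.393

0.393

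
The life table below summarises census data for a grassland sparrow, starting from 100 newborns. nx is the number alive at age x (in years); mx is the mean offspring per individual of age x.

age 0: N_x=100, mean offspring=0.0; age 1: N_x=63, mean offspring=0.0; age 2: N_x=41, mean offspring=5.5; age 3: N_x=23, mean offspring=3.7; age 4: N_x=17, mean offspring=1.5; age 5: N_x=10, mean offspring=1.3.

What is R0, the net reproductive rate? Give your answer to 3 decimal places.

lx = nx/n0 = nx/100: 1, 0.63, 0.41, 0.23, 0.17, 0.1
lx·mx by age: 0, 0, 2.255, 0.851, 0.255, 0.13
R0 = Σ lx·mx = 3.491 → 3.491

3.491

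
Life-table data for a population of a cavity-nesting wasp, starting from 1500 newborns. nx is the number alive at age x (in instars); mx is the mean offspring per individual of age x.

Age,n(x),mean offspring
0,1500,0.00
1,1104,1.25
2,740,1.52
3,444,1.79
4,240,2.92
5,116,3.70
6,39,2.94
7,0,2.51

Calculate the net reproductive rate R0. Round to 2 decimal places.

lx = nx/n0 = nx/1500: 1, 0.736, 0.49333…, 0.296, 0.16, 0.07733…, 0.026, 0
lx·mx by age: 0, 0.92, 0.749867…, 0.52984, 0.4672, 0.286133…, 0.07644, 0
R0 = Σ lx·mx = 3.02948… → 3.03

3.03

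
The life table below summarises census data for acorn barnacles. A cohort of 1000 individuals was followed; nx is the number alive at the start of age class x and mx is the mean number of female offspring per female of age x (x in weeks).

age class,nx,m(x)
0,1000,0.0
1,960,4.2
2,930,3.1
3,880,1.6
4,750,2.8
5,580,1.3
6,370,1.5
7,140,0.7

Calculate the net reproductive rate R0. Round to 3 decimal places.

lx = nx/n0 = nx/1000: 1, 0.96, 0.93, 0.88, 0.75, 0.58, 0.37, 0.14
lx·mx by age: 0, 4.032, 2.883, 1.408, 2.1, 0.754, 0.555, 0.098
R0 = Σ lx·mx = 11.83 → 11.830

11.830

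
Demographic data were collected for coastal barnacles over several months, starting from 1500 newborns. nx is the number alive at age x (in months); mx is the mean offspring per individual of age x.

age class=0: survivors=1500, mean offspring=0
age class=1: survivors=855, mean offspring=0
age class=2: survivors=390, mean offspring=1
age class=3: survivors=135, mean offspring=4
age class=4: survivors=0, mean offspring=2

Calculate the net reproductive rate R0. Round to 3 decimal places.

0.620

lx = nx/n0 = nx/1500: 1, 0.57, 0.26, 0.09, 0
lx·mx by age: 0, 0, 0.26, 0.36, 0
R0 = Σ lx·mx = 0.62 → 0.620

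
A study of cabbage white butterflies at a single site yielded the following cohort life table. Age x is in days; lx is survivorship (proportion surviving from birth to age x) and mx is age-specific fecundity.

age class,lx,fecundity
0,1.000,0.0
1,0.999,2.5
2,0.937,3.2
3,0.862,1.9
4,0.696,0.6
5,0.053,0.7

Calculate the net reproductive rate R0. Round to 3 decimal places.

lx·mx by age: 0, 2.4975, 2.9984, 1.6378, 0.4176, 0.0371
R0 = Σ lx·mx = 7.5884 → 7.588

7.588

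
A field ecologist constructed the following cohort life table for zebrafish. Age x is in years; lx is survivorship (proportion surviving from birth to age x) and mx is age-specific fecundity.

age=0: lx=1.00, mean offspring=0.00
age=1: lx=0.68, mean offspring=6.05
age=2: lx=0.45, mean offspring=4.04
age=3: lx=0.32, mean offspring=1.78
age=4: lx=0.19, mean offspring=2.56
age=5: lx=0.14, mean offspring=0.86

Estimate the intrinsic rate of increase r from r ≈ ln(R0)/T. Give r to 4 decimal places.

R0 = Σ lx·mx = 0 + 4.114 + 1.818 + 0.5696 + 0.4864 + 0.1204 = 7.1084
Σ x·lx·mx = 12.0064; T = 12.0064/7.1084 = 1.68904…
r ≈ ln(R0)/T = ln(7.1084)/1.68904… = 1.161176… → 1.1612

1.1612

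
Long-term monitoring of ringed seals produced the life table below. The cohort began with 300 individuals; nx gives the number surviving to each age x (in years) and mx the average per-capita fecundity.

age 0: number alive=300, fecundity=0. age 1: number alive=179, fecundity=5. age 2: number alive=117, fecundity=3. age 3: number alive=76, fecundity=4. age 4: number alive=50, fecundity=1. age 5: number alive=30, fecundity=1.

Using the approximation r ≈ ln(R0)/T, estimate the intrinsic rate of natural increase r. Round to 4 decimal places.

0.9650

lx = nx/n0 = nx/300: 1, 0.59667…, 0.39, 0.25333…, 0.16667…, 0.1
R0 = Σ lx·mx = 0 + 2.98333… + 1.17 + 1.01333… + 0.16667… + 0.1 = 5.433333…
Σ x·lx·mx = 9.53…; T = 9.53…/5.433333… = 1.75399…
r ≈ ln(R0)/T = ln(5.433333…)/1.75399… = 0.964974… → 0.9650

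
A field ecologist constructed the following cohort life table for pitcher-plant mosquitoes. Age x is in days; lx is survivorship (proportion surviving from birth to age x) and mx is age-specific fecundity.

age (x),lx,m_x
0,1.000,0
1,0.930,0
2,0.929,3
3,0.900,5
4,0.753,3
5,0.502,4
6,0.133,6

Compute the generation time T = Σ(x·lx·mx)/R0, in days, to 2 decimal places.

3.48

lx·mx: 0, 0, 2.787, 4.5, 2.259, 2.008, 0.798 → R0 = 12.352
x·lx·mx: 0, 0, 5.574, 13.5, 9.036, 10.04, 4.788 → Σ = 42.938
T = 42.938 / 12.352 = 3.476198… → 3.48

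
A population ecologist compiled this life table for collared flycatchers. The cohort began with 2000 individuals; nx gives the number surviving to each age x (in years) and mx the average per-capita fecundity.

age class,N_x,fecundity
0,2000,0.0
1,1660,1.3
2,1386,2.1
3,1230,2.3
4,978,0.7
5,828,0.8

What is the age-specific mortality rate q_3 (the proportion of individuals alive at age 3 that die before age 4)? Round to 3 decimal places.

0.205

lx = nx/n0 = nx/2000: 1, 0.83, 0.693, 0.615, 0.489, 0.414
q_3 = (l_3 − l_4) / l_3 = (0.615 − 0.489) / 0.615
     = 0.126 / 0.615 = 0.204878… → 0.205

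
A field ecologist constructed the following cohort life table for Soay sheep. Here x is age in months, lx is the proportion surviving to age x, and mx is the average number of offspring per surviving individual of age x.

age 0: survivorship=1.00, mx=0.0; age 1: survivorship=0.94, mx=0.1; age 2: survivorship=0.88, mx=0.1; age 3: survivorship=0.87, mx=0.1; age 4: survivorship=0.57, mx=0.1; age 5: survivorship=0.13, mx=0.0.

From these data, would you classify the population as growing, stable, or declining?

R0 = Σ lx·mx = 0 + 0.094 + 0.088 + 0.087 + 0.057 + 0 = 0.326
R0 < 1, so the population is declining.

declining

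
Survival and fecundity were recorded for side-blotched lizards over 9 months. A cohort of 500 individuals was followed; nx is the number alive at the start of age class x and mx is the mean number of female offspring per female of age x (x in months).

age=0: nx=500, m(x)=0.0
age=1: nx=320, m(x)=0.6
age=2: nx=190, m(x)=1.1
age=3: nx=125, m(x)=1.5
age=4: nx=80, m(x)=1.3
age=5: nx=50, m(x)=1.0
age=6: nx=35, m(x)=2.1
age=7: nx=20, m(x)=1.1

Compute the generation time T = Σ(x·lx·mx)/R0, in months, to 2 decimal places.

2.90

lx = nx/n0 = nx/500: 1, 0.64, 0.38, 0.25, 0.16, 0.1, 0.07, 0.04
lx·mx: 0, 0.384, 0.418, 0.375, 0.208, 0.1, 0.147, 0.044 → R0 = 1.676
x·lx·mx: 0, 0.384, 0.836, 1.125, 0.832, 0.5, 0.882, 0.308 → Σ = 4.867
T = 4.867 / 1.676 = 2.903938… → 2.90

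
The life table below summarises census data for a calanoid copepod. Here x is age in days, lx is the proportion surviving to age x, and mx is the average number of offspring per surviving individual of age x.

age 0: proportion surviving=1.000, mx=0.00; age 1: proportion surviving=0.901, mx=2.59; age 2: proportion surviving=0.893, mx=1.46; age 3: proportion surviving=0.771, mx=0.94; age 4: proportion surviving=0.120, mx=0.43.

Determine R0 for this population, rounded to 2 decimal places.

lx·mx by age: 0, 2.33359, 1.30378, 0.72474, 0.0516
R0 = Σ lx·mx = 4.41371 → 4.41

4.41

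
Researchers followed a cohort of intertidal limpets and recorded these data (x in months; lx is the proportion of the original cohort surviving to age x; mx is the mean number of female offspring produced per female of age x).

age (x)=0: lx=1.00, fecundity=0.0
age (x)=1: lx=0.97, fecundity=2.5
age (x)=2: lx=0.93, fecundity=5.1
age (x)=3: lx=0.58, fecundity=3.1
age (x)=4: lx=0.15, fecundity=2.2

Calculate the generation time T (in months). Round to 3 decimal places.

2.004

lx·mx: 0, 2.425, 4.743, 1.798, 0.33 → R0 = 9.296
x·lx·mx: 0, 2.425, 9.486, 5.394, 1.32 → Σ = 18.625
T = 18.625 / 9.296 = 2.00355… → 2.004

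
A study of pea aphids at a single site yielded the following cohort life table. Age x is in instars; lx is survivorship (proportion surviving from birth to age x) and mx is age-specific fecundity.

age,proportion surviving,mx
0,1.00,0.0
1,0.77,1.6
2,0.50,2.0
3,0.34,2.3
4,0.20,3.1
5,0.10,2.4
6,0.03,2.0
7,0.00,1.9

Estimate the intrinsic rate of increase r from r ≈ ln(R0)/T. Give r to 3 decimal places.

0.560

R0 = Σ lx·mx = 0 + 1.232 + 1 + 0.782 + 0.62 + 0.24 + 0.06 + 0 = 3.934
Σ x·lx·mx = 9.618; T = 9.618/3.934 = 2.44484…
r ≈ ln(R0)/T = ln(3.934)/2.44484… = 0.56022… → 0.560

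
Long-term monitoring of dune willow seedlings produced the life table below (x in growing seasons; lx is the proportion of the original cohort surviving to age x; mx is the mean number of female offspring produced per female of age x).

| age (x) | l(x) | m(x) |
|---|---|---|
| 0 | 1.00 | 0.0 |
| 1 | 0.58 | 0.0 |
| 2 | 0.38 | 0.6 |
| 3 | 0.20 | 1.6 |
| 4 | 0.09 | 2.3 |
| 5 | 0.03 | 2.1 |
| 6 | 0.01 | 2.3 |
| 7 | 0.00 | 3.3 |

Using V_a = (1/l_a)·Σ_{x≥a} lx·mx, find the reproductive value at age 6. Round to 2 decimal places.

lx·mx for x ≥ 6: 0.023, 0 → sum = 0.023
V_6 = 0.023 / l_6 = 0.023 / 0.01 = 2.3 → 2.30

2.30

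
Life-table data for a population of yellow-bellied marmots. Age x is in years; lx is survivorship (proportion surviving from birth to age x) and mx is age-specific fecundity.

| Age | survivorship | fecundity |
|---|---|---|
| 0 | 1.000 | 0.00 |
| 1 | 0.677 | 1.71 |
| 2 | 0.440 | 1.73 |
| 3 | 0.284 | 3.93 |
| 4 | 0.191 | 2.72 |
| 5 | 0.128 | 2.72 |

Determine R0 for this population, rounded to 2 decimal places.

lx·mx by age: 0, 1.15767, 0.7612, 1.11612, 0.51952, 0.34816
R0 = Σ lx·mx = 3.90267 → 3.90

3.90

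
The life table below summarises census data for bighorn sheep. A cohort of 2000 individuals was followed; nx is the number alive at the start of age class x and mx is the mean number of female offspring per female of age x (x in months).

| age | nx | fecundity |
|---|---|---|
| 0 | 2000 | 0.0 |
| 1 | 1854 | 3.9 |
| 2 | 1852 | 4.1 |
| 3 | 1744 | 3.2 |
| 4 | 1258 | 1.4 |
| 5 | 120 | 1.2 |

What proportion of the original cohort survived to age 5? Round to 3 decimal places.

l_5 = n_5/n_0 = 120/2000 = 0.06 → 0.060

0.060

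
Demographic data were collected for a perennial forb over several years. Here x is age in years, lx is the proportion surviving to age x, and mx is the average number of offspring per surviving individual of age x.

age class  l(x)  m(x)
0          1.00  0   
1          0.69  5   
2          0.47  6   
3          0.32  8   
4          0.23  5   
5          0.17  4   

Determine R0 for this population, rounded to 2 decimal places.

10.66

lx·mx by age: 0, 3.45, 2.82, 2.56, 1.15, 0.68
R0 = Σ lx·mx = 10.66 → 10.66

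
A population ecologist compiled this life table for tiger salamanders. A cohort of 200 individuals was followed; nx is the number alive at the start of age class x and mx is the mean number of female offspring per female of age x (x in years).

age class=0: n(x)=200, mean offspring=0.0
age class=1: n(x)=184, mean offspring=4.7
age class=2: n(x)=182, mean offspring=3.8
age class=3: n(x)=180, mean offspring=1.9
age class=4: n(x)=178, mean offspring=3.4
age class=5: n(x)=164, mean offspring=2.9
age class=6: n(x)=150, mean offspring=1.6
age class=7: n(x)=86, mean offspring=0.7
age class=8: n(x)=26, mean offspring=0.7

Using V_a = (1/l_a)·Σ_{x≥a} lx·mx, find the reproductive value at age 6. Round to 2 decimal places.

2.12

lx = nx/n0 = nx/200: 1, 0.92, 0.91, 0.9, 0.89, 0.82, 0.75, 0.43, 0.13
lx·mx for x ≥ 6: 1.2, 0.301, 0.091 → sum = 1.592
V_6 = 1.592 / l_6 = 1.592 / 0.75 = 2.122667… → 2.12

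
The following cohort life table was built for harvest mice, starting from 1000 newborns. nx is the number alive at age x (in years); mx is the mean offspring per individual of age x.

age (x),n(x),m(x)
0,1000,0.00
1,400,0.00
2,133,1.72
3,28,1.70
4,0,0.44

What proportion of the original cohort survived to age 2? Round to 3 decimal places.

l_2 = n_2/n_0 = 133/1000 = 0.133 → 0.133

0.133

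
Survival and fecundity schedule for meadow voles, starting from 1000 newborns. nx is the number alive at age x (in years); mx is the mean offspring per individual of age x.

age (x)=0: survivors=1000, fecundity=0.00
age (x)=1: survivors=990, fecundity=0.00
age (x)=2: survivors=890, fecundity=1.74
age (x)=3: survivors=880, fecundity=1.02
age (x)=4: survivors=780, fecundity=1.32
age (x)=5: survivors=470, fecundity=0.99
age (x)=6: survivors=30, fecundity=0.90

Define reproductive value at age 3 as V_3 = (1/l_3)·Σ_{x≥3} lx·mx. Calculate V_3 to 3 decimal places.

lx = nx/n0 = nx/1000: 1, 0.99, 0.89, 0.88, 0.78, 0.47, 0.03
lx·mx for x ≥ 3: 0.8976, 1.0296, 0.4653, 0.027 → sum = 2.4195
V_3 = 2.4195 / l_3 = 2.4195 / 0.88 = 2.749432… → 2.749

2.749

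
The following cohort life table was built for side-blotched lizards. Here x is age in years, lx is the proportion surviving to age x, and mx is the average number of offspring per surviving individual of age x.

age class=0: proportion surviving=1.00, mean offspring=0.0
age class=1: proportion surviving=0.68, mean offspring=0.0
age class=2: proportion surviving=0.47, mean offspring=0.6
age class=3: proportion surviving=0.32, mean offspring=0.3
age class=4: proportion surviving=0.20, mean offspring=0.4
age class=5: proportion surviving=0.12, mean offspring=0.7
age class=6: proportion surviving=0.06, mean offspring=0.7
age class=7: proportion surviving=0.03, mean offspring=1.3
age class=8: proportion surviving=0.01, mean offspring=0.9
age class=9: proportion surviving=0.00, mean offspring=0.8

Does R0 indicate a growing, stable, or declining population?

declining

R0 = Σ lx·mx = 0 + 0 + 0.282 + 0.096 + 0.08 + 0.084 + 0.042 + 0.039 + 0.009 + 0 = 0.632
R0 < 1, so the population is declining.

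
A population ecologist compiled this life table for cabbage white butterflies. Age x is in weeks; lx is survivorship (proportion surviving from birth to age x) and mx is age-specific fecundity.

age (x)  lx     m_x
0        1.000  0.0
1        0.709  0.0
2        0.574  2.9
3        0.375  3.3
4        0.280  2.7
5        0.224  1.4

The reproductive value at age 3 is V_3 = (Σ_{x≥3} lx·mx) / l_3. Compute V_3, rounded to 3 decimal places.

lx·mx for x ≥ 3: 1.2375, 0.756, 0.3136 → sum = 2.3071
V_3 = 2.3071 / l_3 = 2.3071 / 0.375 = 6.152267… → 6.152

6.152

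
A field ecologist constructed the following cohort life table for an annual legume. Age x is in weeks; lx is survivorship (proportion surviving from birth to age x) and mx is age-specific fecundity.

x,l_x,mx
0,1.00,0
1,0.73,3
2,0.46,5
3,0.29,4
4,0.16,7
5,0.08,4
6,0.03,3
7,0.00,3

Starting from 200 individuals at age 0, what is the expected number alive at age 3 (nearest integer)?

Expected survivors = N0 · l_3 = 200 × 0.29 = 58 → 58

58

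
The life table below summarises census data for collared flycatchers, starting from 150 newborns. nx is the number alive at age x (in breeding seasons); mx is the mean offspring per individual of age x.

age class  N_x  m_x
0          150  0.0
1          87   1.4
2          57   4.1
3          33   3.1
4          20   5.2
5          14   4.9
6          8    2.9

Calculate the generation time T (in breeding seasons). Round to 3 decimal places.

lx = nx/n0 = nx/150: 1, 0.58, 0.38, 0.22, 0.13333…, 0.09333…, 0.05333…
lx·mx: 0, 0.812, 1.558, 0.682, 0.693333…, 0.457333…, 0.154667… → R0 = 4.357333…
x·lx·mx: 0, 0.812, 3.116, 2.046, 2.773333…, 2.286667…, 0.928… → Σ = 11.962…
T = 11.962… / 4.357333… = 2.745257… → 2.745

2.745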